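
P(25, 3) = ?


P(25,3) = 25!/22!
= 15511210043330985984000000/1124000727777607680000
= 13800

P(25,3) = 13800


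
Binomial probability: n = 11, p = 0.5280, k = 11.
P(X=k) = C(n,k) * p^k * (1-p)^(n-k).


C(11,11) = 1
p^11 = 0.000889
(1-p)^0 = 1.000000
P = 1 * 0.000889 * 1.000000 = 0.0009

P(X=11) = 0.0009


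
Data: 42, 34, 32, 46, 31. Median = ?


Sorted: 31, 32, 34, 42, 46
n = 5 (odd)
Middle value = 34

Median = 34


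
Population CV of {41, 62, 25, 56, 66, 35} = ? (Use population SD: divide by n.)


Mean = 47.5000
SD = 14.8857
CV = (14.8857/47.5000)*100 = 31.3383%

CV = 31.3383%


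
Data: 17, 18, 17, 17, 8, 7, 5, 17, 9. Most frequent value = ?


Frequencies: 5:1, 7:1, 8:1, 9:1, 17:4, 18:1
Max frequency = 4
Mode = 17

Mode = 17


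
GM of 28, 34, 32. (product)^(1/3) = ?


Product = 28 × 34 × 32 = 30464
GM = 30464^(1/3) = 31.2317

GM = 31.2317


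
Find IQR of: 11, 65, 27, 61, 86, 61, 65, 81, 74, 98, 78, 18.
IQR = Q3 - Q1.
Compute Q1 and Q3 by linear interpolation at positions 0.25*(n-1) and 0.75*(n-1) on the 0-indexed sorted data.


Sorted: 11, 18, 27, 61, 61, 65, 65, 74, 78, 81, 86, 98
Q1 (25th %ile) = 52.5000
Q3 (75th %ile) = 78.7500
IQR = 78.7500 - 52.5000 = 26.2500

IQR = 26.2500


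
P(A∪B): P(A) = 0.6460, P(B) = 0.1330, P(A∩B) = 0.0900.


P(A∪B) = 0.6460 + 0.1330 - 0.0900
= 0.7790 - 0.0900
= 0.6890

P(A∪B) = 0.6890


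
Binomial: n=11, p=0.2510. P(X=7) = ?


C(11,7) = 330
p^7 = 6.276479e-05
(1-p)^4 = 0.314722
P = 330 * 6.276479e-05 * 0.314722 = 0.0065

P(X=7) = 0.0065


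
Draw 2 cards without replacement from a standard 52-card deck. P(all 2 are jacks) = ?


P(all jacks) = (4/52) × (3/51)
= 0.0045

P = 0.0045


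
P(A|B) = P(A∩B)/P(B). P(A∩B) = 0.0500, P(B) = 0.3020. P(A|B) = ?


P(A|B) = 0.0500/0.3020 = 0.1656

P(A|B) = 0.1656


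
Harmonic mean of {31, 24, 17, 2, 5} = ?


Sum of reciprocals = 1/31 + 1/24 + 1/17 + 1/2 + 1/5 = 0.832748
HM = 5/0.832748 = 6.0042

HM = 6.0042


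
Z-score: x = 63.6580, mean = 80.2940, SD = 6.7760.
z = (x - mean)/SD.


z = (63.6580 - 80.2940)/6.7760
= -16.6360/6.7760
= -2.4551

z = -2.4551


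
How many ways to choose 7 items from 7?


C(7,7) = 7!/(7! × 0!)
= 5040/(5040 × 1)
= 1

C(7,7) = 1


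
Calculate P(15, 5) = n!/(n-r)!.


P(15,5) = 15!/10!
= 1307674368000/3628800
= 360360

P(15,5) = 360360


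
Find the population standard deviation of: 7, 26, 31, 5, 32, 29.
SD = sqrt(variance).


Mean = 21.6667
Variance = 126.5556
SD = sqrt(126.5556) = 11.2497

SD = 11.2497


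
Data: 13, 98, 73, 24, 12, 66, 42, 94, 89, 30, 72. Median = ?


Sorted: 12, 13, 24, 30, 42, 66, 72, 73, 89, 94, 98
n = 11 (odd)
Middle value = 66

Median = 66


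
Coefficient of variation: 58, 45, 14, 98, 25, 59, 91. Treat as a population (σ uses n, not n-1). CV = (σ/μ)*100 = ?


Mean = 55.7143
SD = 28.9024
CV = (28.9024/55.7143)*100 = 51.8760%

CV = 51.8760%


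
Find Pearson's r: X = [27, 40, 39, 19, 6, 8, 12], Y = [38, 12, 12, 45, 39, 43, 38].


Mean X = 21.5714, Mean Y = 32.4286
SD X = 13.080598, SD Y = 13.145962
Cov = -147.673469
r = -147.673469/(13.080598*13.145962) = -0.8588

r = -0.8588


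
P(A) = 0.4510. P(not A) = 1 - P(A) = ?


P(not A) = 1 - 0.4510 = 0.5490

P(not A) = 0.5490


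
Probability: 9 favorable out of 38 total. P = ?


P = 9/38 = 0.2368

P = 0.2368


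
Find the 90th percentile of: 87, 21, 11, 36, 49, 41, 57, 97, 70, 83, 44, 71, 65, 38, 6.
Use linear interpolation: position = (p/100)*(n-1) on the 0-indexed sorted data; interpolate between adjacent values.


Sorted: 6, 11, 21, 36, 38, 41, 44, 49, 57, 65, 70, 71, 83, 87, 97
n = 15
Index = 90/100 * 14 = 12.6000
Lower = data[12] = 83, Upper = data[13] = 87
P90 = 83 + 0.6000*(4) = 85.4000

P90 = 85.4000


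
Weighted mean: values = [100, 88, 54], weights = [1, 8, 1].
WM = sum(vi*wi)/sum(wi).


Numerator = 100*1 + 88*8 + 54*1 = 858
Denominator = 1 + 8 + 1 = 10
WM = 858/10 = 85.8000

WM = 85.8000


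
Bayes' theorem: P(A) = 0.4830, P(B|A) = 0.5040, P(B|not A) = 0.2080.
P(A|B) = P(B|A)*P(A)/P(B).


P(B) = P(B|A)*P(A) + P(B|A')*P(A')
= 0.5040*0.4830 + 0.2080*0.5170
= 0.243432 + 0.107536 = 0.350968
P(A|B) = 0.243432/0.350968 = 0.6936

P(A|B) = 0.6936


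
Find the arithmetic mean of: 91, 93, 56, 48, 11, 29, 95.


Sum = 91 + 93 + 56 + 48 + 11 + 29 + 95 = 423
n = 7
Mean = 423/7 = 60.4286

Mean = 60.4286


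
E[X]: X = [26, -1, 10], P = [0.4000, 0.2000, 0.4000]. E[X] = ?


E[X] = 26*0.4000 - 1*0.2000 + 10*0.4000
= 10.4000 - 0.2000 + 4.0000
= 14.2000

E[X] = 14.2000


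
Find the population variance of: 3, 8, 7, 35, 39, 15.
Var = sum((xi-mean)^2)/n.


Mean = 17.8333
Squared deviations: 220.0278, 96.6944, 117.3611, 294.6944, 448.0278, 8.0278
Sum = 1184.8333
Variance = 1184.8333/6 = 197.4722

Variance = 197.4722


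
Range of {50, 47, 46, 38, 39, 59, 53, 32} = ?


Max = 59, Min = 32
Range = 59 - 32 = 27

Range = 27


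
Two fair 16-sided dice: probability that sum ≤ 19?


Total outcomes = 16×16 = 256
Favorable (sum ≤ 19): 165
P = 165/256 = 0.6445

P = 0.6445


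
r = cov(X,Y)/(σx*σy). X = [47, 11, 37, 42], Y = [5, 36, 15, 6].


Mean X = 34.2500, Mean Y = 15.5000
SD X = 13.881192, SD Y = 12.459936
Cov = -171.375000
r = -171.375000/(13.881192*12.459936) = -0.9908

r = -0.9908


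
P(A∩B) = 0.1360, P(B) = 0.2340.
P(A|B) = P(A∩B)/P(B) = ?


P(A|B) = 0.1360/0.2340 = 0.5812

P(A|B) = 0.5812


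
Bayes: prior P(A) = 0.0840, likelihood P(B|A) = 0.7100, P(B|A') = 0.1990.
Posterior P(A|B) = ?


P(B) = P(B|A)*P(A) + P(B|A')*P(A')
= 0.7100*0.0840 + 0.1990*0.9160
= 0.059640 + 0.182284 = 0.241924
P(A|B) = 0.059640/0.241924 = 0.2465

P(A|B) = 0.2465


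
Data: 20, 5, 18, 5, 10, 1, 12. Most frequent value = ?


Frequencies: 1:1, 5:2, 10:1, 12:1, 18:1, 20:1
Max frequency = 2
Mode = 5

Mode = 5


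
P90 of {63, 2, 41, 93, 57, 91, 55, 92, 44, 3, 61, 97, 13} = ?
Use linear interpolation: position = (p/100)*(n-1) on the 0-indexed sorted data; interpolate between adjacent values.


Sorted: 2, 3, 13, 41, 44, 55, 57, 61, 63, 91, 92, 93, 97
n = 13
Index = 90/100 * 12 = 10.8000
Lower = data[10] = 92, Upper = data[11] = 93
P90 = 92 + 0.8000*(1) = 92.8000

P90 = 92.8000


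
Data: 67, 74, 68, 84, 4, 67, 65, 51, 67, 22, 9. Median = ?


Sorted: 4, 9, 22, 51, 65, 67, 67, 67, 68, 74, 84
n = 11 (odd)
Middle value = 67

Median = 67


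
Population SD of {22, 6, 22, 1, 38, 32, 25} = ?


Mean = 20.8571
Variance = 150.4082
SD = sqrt(150.4082) = 12.2641

SD = 12.2641


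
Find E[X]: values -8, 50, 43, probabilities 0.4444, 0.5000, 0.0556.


E[X] = -8*0.4444 + 50*0.5000 + 43*0.0556
= -3.5552 + 25.0000 + 2.3908
= 23.8356

E[X] = 23.8356


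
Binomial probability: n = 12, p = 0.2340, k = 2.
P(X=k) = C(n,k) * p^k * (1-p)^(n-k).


C(12,2) = 66
p^2 = 0.054756
(1-p)^10 = 0.069548
P = 66 * 0.054756 * 0.069548 = 0.2513

P(X=2) = 0.2513


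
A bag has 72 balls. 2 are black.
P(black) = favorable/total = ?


P = 2/72 = 0.0278

P = 0.0278


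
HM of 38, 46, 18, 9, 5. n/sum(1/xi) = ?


Sum of reciprocals = 1/38 + 1/46 + 1/18 + 1/9 + 1/5 = 0.414722
HM = 5/0.414722 = 12.0563

HM = 12.0563


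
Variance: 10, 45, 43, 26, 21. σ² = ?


Mean = 29.0000
Squared deviations: 361.0000, 256.0000, 196.0000, 9.0000, 64.0000
Sum = 886.0000
Variance = 886.0000/5 = 177.2000

Variance = 177.2000


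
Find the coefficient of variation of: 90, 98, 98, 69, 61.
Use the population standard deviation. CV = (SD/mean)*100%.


Mean = 83.2000
SD = 15.3545
CV = (15.3545/83.2000)*100 = 18.4549%

CV = 18.4549%


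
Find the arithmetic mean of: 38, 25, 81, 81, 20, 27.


Sum = 38 + 25 + 81 + 81 + 20 + 27 = 272
n = 6
Mean = 272/6 = 45.3333

Mean = 45.3333


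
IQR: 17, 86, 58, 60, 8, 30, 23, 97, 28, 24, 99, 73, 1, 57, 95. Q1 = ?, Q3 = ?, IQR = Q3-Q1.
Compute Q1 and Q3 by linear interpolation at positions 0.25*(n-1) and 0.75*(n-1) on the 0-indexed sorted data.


Sorted: 1, 8, 17, 23, 24, 28, 30, 57, 58, 60, 73, 86, 95, 97, 99
Q1 (25th %ile) = 23.5000
Q3 (75th %ile) = 79.5000
IQR = 79.5000 - 23.5000 = 56.0000

IQR = 56.0000


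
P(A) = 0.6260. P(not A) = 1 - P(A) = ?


P(not A) = 1 - 0.6260 = 0.3740

P(not A) = 0.3740


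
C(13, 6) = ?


C(13,6) = 13!/(6! × 7!)
= 6227020800/(720 × 5040)
= 1716

C(13,6) = 1716


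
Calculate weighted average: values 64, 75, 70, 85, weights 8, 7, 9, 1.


Numerator = 64*8 + 75*7 + 70*9 + 85*1 = 1752
Denominator = 8 + 7 + 9 + 1 = 25
WM = 1752/25 = 70.0800

WM = 70.0800


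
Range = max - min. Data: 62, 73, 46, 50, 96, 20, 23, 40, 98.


Max = 98, Min = 20
Range = 98 - 20 = 78

Range = 78


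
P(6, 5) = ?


P(6,5) = 6!/1!
= 720/1
= 720

P(6,5) = 720


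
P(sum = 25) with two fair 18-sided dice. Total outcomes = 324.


Total outcomes = 18×18 = 324
Favorable (sum = 25): 12
P = 12/324 = 0.0370

P = 0.0370


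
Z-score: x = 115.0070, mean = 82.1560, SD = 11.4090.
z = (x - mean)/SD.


z = (115.0070 - 82.1560)/11.4090
= 32.8510/11.4090
= 2.8794

z = 2.8794


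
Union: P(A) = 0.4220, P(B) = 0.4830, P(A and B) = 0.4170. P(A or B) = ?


P(A∪B) = 0.4220 + 0.4830 - 0.4170
= 0.9050 - 0.4170
= 0.4880

P(A∪B) = 0.4880


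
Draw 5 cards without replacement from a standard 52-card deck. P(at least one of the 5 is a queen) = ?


P(at least one) = 1 - P(none)
P(none) = (48/52) × (47/51) × (46/50) × (45/49) × (44/48) = 0.658842
P(at least one) = 1 - 0.658842 = 0.3412

P = 0.3412


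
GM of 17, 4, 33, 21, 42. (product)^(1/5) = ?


Product = 17 × 4 × 33 × 21 × 42 = 1979208
GM = 1979208^(1/5) = 18.1676

GM = 18.1676


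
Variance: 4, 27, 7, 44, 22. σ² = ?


Mean = 20.8000
Squared deviations: 282.2400, 38.4400, 190.4400, 538.2400, 1.4400
Sum = 1050.8000
Variance = 1050.8000/5 = 210.1600

Variance = 210.1600


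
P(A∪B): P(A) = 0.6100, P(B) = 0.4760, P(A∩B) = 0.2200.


P(A∪B) = 0.6100 + 0.4760 - 0.2200
= 1.0860 - 0.2200
= 0.8660

P(A∪B) = 0.8660


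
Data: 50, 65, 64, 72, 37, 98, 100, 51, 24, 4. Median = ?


Sorted: 4, 24, 37, 50, 51, 64, 65, 72, 98, 100
n = 10 (even)
Middle values: 51 and 64
Median = (51+64)/2 = 57.5000

Median = 57.5000


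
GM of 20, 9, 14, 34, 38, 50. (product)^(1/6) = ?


Product = 20 × 9 × 14 × 34 × 38 × 50 = 162792000
GM = 162792000^(1/6) = 23.3671

GM = 23.3671


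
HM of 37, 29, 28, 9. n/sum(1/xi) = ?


Sum of reciprocals = 1/37 + 1/29 + 1/28 + 1/9 = 0.208335
HM = 4/0.208335 = 19.1998

HM = 19.1998


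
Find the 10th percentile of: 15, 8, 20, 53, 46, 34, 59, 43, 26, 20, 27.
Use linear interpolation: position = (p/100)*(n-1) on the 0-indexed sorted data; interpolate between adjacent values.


Sorted: 8, 15, 20, 20, 26, 27, 34, 43, 46, 53, 59
n = 11
Index = 10/100 * 10 = 1.0000
Lower = data[1] = 15, Upper = data[2] = 20
P10 = 15 + 0*(5) = 15.0000

P10 = 15.0000


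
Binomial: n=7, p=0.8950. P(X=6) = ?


C(7,6) = 7
p^6 = 0.513971
(1-p)^1 = 0.105000
P = 7 * 0.513971 * 0.105000 = 0.3778

P(X=6) = 0.3778


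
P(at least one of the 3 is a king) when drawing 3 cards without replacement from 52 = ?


P(at least one) = 1 - P(none)
P(none) = (48/52) × (47/51) × (46/50) = 0.782624
P(at least one) = 1 - 0.782624 = 0.2174

P = 0.2174


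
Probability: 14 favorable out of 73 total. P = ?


P = 14/73 = 0.1918

P = 0.1918


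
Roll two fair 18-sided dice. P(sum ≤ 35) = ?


Total outcomes = 18×18 = 324
Favorable (sum ≤ 35): 323
P = 323/324 = 0.9969

P = 0.9969


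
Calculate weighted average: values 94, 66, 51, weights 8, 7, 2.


Numerator = 94*8 + 66*7 + 51*2 = 1316
Denominator = 8 + 7 + 2 = 17
WM = 1316/17 = 77.4118

WM = 77.4118


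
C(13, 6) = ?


C(13,6) = 13!/(6! × 7!)
= 6227020800/(720 × 5040)
= 1716

C(13,6) = 1716


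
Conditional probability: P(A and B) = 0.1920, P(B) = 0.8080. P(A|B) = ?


P(A|B) = 0.1920/0.8080 = 0.2376

P(A|B) = 0.2376


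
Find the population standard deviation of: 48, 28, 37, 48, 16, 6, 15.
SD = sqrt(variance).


Mean = 28.2857
Variance = 239.6327
SD = sqrt(239.6327) = 15.4801

SD = 15.4801


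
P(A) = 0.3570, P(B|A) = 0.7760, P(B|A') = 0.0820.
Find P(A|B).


P(B) = P(B|A)*P(A) + P(B|A')*P(A')
= 0.7760*0.3570 + 0.0820*0.6430
= 0.277032 + 0.052726 = 0.329758
P(A|B) = 0.277032/0.329758 = 0.8401

P(A|B) = 0.8401


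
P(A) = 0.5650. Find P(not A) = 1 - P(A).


P(not A) = 1 - 0.5650 = 0.4350

P(not A) = 0.4350


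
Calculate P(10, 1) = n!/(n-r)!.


P(10,1) = 10!/9!
= 3628800/362880
= 10

P(10,1) = 10


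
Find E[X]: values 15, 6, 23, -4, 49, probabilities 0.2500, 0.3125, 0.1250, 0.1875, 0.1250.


E[X] = 15*0.2500 + 6*0.3125 + 23*0.1250 - 4*0.1875 + 49*0.1250
= 3.7500 + 1.8750 + 2.8750 - 0.7500 + 6.1250
= 13.8750

E[X] = 13.8750


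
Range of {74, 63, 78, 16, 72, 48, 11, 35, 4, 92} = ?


Max = 92, Min = 4
Range = 92 - 4 = 88

Range = 88


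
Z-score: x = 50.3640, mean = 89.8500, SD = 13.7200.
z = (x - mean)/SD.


z = (50.3640 - 89.8500)/13.7200
= -39.4860/13.7200
= -2.8780

z = -2.8780


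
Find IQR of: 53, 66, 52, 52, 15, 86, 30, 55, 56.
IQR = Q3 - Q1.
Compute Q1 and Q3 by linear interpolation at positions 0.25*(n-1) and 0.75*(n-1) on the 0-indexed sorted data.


Sorted: 15, 30, 52, 52, 53, 55, 56, 66, 86
Q1 (25th %ile) = 52.0000
Q3 (75th %ile) = 56.0000
IQR = 56.0000 - 52.0000 = 4.0000

IQR = 4.0000


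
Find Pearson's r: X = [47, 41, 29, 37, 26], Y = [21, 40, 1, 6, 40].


Mean X = 36.0000, Mean Y = 21.6000
SD X = 7.694154, SD Y = 16.402439
Cov = 6.000000
r = 6.000000/(7.694154*16.402439) = 0.0475

r = 0.0475


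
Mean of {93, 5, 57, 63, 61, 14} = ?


Sum = 93 + 5 + 57 + 63 + 61 + 14 = 293
n = 6
Mean = 293/6 = 48.8333

Mean = 48.8333


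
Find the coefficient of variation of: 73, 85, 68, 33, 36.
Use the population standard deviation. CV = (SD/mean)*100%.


Mean = 59.0000
SD = 20.7750
CV = (20.7750/59.0000)*100 = 35.2118%

CV = 35.2118%


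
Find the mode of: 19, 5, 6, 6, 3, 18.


Frequencies: 3:1, 5:1, 6:2, 18:1, 19:1
Max frequency = 2
Mode = 6

Mode = 6


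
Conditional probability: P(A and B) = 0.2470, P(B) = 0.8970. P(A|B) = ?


P(A|B) = 0.2470/0.8970 = 0.2754

P(A|B) = 0.2754


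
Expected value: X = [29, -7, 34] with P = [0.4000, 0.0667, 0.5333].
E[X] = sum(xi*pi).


E[X] = 29*0.4000 - 7*0.0667 + 34*0.5333
= 11.6000 - 0.4669 + 18.1322
= 29.2653

E[X] = 29.2653


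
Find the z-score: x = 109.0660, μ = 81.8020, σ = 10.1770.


z = (109.0660 - 81.8020)/10.1770
= 27.2640/10.1770
= 2.6790

z = 2.6790


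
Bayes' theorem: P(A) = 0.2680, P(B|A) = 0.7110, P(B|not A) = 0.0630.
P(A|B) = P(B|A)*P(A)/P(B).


P(B) = P(B|A)*P(A) + P(B|A')*P(A')
= 0.7110*0.2680 + 0.0630*0.7320
= 0.190548 + 0.046116 = 0.236664
P(A|B) = 0.190548/0.236664 = 0.8051

P(A|B) = 0.8051


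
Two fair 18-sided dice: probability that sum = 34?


Total outcomes = 18×18 = 324
Favorable (sum = 34): 3
P = 3/324 = 0.0093

P = 0.0093


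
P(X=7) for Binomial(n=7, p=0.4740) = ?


C(7,7) = 1
p^7 = 0.005376
(1-p)^0 = 1.000000
P = 1 * 0.005376 * 1.000000 = 0.0054

P(X=7) = 0.0054


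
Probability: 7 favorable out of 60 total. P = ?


P = 7/60 = 0.1167

P = 0.1167


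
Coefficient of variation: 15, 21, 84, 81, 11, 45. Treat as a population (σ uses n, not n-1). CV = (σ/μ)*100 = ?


Mean = 42.8333
SD = 30.0578
CV = (30.0578/42.8333)*100 = 70.1739%

CV = 70.1739%


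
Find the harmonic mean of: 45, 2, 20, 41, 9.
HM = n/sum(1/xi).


Sum of reciprocals = 1/45 + 1/2 + 1/20 + 1/41 + 1/9 = 0.707724
HM = 5/0.707724 = 7.0649

HM = 7.0649


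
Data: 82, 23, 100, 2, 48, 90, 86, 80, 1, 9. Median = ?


Sorted: 1, 2, 9, 23, 48, 80, 82, 86, 90, 100
n = 10 (even)
Middle values: 48 and 80
Median = (48+80)/2 = 64.0000

Median = 64.0000


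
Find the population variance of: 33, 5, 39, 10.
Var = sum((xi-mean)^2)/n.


Mean = 21.7500
Squared deviations: 126.5625, 280.5625, 297.5625, 138.0625
Sum = 842.7500
Variance = 842.7500/4 = 210.6875

Variance = 210.6875


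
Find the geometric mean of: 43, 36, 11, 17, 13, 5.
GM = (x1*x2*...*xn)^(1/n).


Product = 43 × 36 × 11 × 17 × 13 × 5 = 18815940
GM = 18815940^(1/6) = 16.3088

GM = 16.3088


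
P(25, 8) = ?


P(25,8) = 25!/17!
= 15511210043330985984000000/355687428096000
= 43609104000

P(25,8) = 43609104000


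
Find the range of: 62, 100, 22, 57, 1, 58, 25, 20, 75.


Max = 100, Min = 1
Range = 100 - 1 = 99

Range = 99


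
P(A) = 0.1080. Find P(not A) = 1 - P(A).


P(not A) = 1 - 0.1080 = 0.8920

P(not A) = 0.8920


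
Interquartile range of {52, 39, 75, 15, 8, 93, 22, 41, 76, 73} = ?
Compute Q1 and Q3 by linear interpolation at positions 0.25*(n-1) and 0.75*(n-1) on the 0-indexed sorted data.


Sorted: 8, 15, 22, 39, 41, 52, 73, 75, 76, 93
Q1 (25th %ile) = 26.2500
Q3 (75th %ile) = 74.5000
IQR = 74.5000 - 26.2500 = 48.2500

IQR = 48.2500


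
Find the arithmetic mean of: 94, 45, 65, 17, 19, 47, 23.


Sum = 94 + 45 + 65 + 17 + 19 + 47 + 23 = 310
n = 7
Mean = 310/7 = 44.2857

Mean = 44.2857


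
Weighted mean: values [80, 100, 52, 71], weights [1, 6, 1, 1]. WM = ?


Numerator = 80*1 + 100*6 + 52*1 + 71*1 = 803
Denominator = 1 + 6 + 1 + 1 = 9
WM = 803/9 = 89.2222

WM = 89.2222


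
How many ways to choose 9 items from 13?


C(13,9) = 13!/(9! × 4!)
= 6227020800/(362880 × 24)
= 715

C(13,9) = 715


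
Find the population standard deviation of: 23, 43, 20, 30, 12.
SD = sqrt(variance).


Mean = 25.6000
Variance = 109.0400
SD = sqrt(109.0400) = 10.4422

SD = 10.4422


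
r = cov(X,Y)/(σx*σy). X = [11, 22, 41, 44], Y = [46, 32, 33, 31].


Mean X = 29.5000, Mean Y = 35.5000
SD X = 13.610658, SD Y = 6.103278
Cov = -65.500000
r = -65.500000/(13.610658*6.103278) = -0.7885

r = -0.7885


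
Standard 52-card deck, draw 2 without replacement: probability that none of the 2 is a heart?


P(no hearts) = (39/52) × (38/51)
= 0.5588

P = 0.5588


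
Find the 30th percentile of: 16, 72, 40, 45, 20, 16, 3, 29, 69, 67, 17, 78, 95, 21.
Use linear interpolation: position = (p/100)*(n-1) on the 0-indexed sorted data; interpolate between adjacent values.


Sorted: 3, 16, 16, 17, 20, 21, 29, 40, 45, 67, 69, 72, 78, 95
n = 14
Index = 30/100 * 13 = 3.9000
Lower = data[3] = 17, Upper = data[4] = 20
P30 = 17 + 0.9000*(3) = 19.7000

P30 = 19.7000


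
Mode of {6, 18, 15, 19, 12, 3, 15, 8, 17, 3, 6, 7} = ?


Frequencies: 3:2, 6:2, 7:1, 8:1, 12:1, 15:2, 17:1, 18:1, 19:1
Max frequency = 2
Mode = 3, 6, 15

Mode = 3, 6, 15


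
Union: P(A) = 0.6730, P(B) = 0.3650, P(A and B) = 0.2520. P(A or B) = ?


P(A∪B) = 0.6730 + 0.3650 - 0.2520
= 1.0380 - 0.2520
= 0.7860

P(A∪B) = 0.7860


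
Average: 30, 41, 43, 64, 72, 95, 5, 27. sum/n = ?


Sum = 30 + 41 + 43 + 64 + 72 + 95 + 5 + 27 = 377
n = 8
Mean = 377/8 = 47.1250

Mean = 47.1250


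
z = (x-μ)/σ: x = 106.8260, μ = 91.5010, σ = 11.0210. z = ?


z = (106.8260 - 91.5010)/11.0210
= 15.3250/11.0210
= 1.3905

z = 1.3905


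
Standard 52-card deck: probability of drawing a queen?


4 queens in 52 cards
P = 4/52 = 0.0769

P = 0.0769


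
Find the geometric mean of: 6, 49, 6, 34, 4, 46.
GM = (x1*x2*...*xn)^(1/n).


Product = 6 × 49 × 6 × 34 × 4 × 46 = 11035584
GM = 11035584^(1/6) = 14.9210

GM = 14.9210


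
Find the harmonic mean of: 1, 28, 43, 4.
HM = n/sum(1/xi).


Sum of reciprocals = 1/1 + 1/28 + 1/43 + 1/4 = 1.308970
HM = 4/1.308970 = 3.0558

HM = 3.0558


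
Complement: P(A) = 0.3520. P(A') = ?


P(not A) = 1 - 0.3520 = 0.6480

P(not A) = 0.6480


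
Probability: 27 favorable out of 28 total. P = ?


P = 27/28 = 0.9643

P = 0.9643


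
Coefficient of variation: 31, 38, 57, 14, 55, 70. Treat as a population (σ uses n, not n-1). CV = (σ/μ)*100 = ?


Mean = 44.1667
SD = 18.5779
CV = (18.5779/44.1667)*100 = 42.0632%

CV = 42.0632%


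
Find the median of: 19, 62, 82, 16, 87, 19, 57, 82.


Sorted: 16, 19, 19, 57, 62, 82, 82, 87
n = 8 (even)
Middle values: 57 and 62
Median = (57+62)/2 = 59.5000

Median = 59.5000


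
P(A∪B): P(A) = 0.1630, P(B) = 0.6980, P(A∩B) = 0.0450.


P(A∪B) = 0.1630 + 0.6980 - 0.0450
= 0.8610 - 0.0450
= 0.8160

P(A∪B) = 0.8160


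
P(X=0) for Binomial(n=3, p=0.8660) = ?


C(3,0) = 1
p^0 = 1.000000
(1-p)^3 = 0.002406
P = 1 * 1.000000 * 0.002406 = 0.0024

P(X=0) = 0.0024


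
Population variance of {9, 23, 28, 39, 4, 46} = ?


Mean = 24.8333
Squared deviations: 250.6944, 3.3611, 10.0278, 200.6944, 434.0278, 448.0278
Sum = 1346.8333
Variance = 1346.8333/6 = 224.4722

Variance = 224.4722


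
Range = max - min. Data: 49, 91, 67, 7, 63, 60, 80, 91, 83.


Max = 91, Min = 7
Range = 91 - 7 = 84

Range = 84


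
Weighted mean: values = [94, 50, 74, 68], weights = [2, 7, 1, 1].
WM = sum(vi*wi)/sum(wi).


Numerator = 94*2 + 50*7 + 74*1 + 68*1 = 680
Denominator = 2 + 7 + 1 + 1 = 11
WM = 680/11 = 61.8182

WM = 61.8182


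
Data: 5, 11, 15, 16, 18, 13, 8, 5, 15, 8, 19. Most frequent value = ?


Frequencies: 5:2, 8:2, 11:1, 13:1, 15:2, 16:1, 18:1, 19:1
Max frequency = 2
Mode = 5, 8, 15

Mode = 5, 8, 15


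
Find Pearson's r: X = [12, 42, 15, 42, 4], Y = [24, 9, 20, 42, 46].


Mean X = 23.0000, Mean Y = 28.2000
SD X = 15.924823, SD Y = 13.862179
Cov = -65.800000
r = -65.800000/(15.924823*13.862179) = -0.2981

r = -0.2981


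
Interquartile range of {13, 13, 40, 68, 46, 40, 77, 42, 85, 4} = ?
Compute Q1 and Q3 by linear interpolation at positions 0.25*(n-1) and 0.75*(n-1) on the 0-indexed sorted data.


Sorted: 4, 13, 13, 40, 40, 42, 46, 68, 77, 85
Q1 (25th %ile) = 19.7500
Q3 (75th %ile) = 62.5000
IQR = 62.5000 - 19.7500 = 42.7500

IQR = 42.7500


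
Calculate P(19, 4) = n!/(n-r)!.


P(19,4) = 19!/15!
= 121645100408832000/1307674368000
= 93024

P(19,4) = 93024


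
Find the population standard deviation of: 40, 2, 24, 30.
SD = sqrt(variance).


Mean = 24.0000
Variance = 194.0000
SD = sqrt(194.0000) = 13.9284

SD = 13.9284


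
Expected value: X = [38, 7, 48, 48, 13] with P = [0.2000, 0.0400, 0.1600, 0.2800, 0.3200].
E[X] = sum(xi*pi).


E[X] = 38*0.2000 + 7*0.0400 + 48*0.1600 + 48*0.2800 + 13*0.3200
= 7.6000 + 0.2800 + 7.6800 + 13.4400 + 4.1600
= 33.1600

E[X] = 33.1600


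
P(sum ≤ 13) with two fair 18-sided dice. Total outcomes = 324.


Total outcomes = 18×18 = 324
Favorable (sum ≤ 13): 78
P = 78/324 = 0.2407

P = 0.2407


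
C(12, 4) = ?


C(12,4) = 12!/(4! × 8!)
= 479001600/(24 × 40320)
= 495

C(12,4) = 495


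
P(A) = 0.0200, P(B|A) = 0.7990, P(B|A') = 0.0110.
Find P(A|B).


P(B) = P(B|A)*P(A) + P(B|A')*P(A')
= 0.7990*0.0200 + 0.0110*0.9800
= 0.015980 + 0.010780 = 0.026760
P(A|B) = 0.015980/0.026760 = 0.5972

P(A|B) = 0.5972


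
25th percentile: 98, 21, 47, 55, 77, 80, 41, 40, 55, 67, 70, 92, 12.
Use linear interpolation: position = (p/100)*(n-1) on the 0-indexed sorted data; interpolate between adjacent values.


Sorted: 12, 21, 40, 41, 47, 55, 55, 67, 70, 77, 80, 92, 98
n = 13
Index = 25/100 * 12 = 3.0000
Lower = data[3] = 41, Upper = data[4] = 47
P25 = 41 + 0*(6) = 41.0000

P25 = 41.0000


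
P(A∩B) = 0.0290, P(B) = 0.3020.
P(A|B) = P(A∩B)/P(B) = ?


P(A|B) = 0.0290/0.3020 = 0.0960

P(A|B) = 0.0960


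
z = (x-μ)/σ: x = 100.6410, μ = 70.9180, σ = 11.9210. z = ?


z = (100.6410 - 70.9180)/11.9210
= 29.7230/11.9210
= 2.4933

z = 2.4933


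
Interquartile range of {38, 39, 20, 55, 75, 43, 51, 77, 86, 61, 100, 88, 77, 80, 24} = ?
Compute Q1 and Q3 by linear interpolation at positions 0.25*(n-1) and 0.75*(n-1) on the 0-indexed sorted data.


Sorted: 20, 24, 38, 39, 43, 51, 55, 61, 75, 77, 77, 80, 86, 88, 100
Q1 (25th %ile) = 41.0000
Q3 (75th %ile) = 78.5000
IQR = 78.5000 - 41.0000 = 37.5000

IQR = 37.5000


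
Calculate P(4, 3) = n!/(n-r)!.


P(4,3) = 4!/1!
= 24/1
= 24

P(4,3) = 24


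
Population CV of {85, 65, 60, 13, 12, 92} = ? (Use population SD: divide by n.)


Mean = 54.5000
SD = 31.6373
CV = (31.6373/54.5000)*100 = 58.0500%

CV = 58.0500%


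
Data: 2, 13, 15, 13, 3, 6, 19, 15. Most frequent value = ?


Frequencies: 2:1, 3:1, 6:1, 13:2, 15:2, 19:1
Max frequency = 2
Mode = 13, 15

Mode = 13, 15


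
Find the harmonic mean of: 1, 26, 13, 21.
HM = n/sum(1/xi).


Sum of reciprocals = 1/1 + 1/26 + 1/13 + 1/21 = 1.163004
HM = 4/1.163004 = 3.4394

HM = 3.4394


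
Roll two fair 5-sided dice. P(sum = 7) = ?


Total outcomes = 5×5 = 25
Favorable (sum = 7): 4
P = 4/25 = 0.1600

P = 0.1600


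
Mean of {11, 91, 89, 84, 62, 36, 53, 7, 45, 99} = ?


Sum = 11 + 91 + 89 + 84 + 62 + 36 + 53 + 7 + 45 + 99 = 577
n = 10
Mean = 577/10 = 57.7000

Mean = 57.7000


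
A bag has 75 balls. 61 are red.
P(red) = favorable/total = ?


P = 61/75 = 0.8133

P = 0.8133


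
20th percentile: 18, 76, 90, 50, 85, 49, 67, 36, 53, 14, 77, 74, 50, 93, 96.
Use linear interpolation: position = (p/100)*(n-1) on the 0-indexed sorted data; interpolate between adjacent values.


Sorted: 14, 18, 36, 49, 50, 50, 53, 67, 74, 76, 77, 85, 90, 93, 96
n = 15
Index = 20/100 * 14 = 2.8000
Lower = data[2] = 36, Upper = data[3] = 49
P20 = 36 + 0.8000*(13) = 46.4000

P20 = 46.4000


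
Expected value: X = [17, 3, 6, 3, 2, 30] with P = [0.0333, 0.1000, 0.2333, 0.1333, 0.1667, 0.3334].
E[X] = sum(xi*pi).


E[X] = 17*0.0333 + 3*0.1000 + 6*0.2333 + 3*0.1333 + 2*0.1667 + 30*0.3334
= 0.5661 + 0.3000 + 1.3998 + 0.3999 + 0.3334 + 10.0020
= 13.0012

E[X] = 13.0012


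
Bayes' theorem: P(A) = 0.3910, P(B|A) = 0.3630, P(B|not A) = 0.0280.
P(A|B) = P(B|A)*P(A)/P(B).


P(B) = P(B|A)*P(A) + P(B|A')*P(A')
= 0.3630*0.3910 + 0.0280*0.6090
= 0.141933 + 0.017052 = 0.158985
P(A|B) = 0.141933/0.158985 = 0.8927

P(A|B) = 0.8927


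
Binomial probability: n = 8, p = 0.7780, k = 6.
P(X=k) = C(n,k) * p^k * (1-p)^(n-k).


C(8,6) = 28
p^6 = 0.221757
(1-p)^2 = 0.049284
P = 28 * 0.221757 * 0.049284 = 0.3060

P(X=6) = 0.3060


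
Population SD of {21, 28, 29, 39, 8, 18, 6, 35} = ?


Mean = 23.0000
Variance = 125.5000
SD = sqrt(125.5000) = 11.2027

SD = 11.2027


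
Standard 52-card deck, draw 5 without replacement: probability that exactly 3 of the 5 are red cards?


Hypergeometric: P(X=3) = C(26,3)·C(26,2) / C(52,5)
= 2600 × 325 / 2598960
= 845000/2598960 = 0.3251

P = 0.3251


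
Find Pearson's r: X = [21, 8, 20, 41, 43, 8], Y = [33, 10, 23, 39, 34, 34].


Mean X = 23.5000, Mean Y = 28.8333
SD X = 14.056434, SD Y = 9.685327
Cov = 83.416667
r = 83.416667/(14.056434*9.685327) = 0.6127

r = 0.6127


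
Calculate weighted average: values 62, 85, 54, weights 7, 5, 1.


Numerator = 62*7 + 85*5 + 54*1 = 913
Denominator = 7 + 5 + 1 = 13
WM = 913/13 = 70.2308

WM = 70.2308


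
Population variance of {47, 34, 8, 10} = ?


Mean = 24.7500
Squared deviations: 495.0625, 85.5625, 280.5625, 217.5625
Sum = 1078.7500
Variance = 1078.7500/4 = 269.6875

Variance = 269.6875


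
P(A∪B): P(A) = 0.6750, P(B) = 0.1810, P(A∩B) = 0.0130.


P(A∪B) = 0.6750 + 0.1810 - 0.0130
= 0.8560 - 0.0130
= 0.8430

P(A∪B) = 0.8430


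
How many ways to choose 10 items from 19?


C(19,10) = 19!/(10! × 9!)
= 121645100408832000/(3628800 × 362880)
= 92378

C(19,10) = 92378


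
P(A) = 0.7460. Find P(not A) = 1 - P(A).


P(not A) = 1 - 0.7460 = 0.2540

P(not A) = 0.2540


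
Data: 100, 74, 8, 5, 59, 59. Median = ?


Sorted: 5, 8, 59, 59, 74, 100
n = 6 (even)
Middle values: 59 and 59
Median = (59+59)/2 = 59.0000

Median = 59.0000


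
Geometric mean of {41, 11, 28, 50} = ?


Product = 41 × 11 × 28 × 50 = 631400
GM = 631400^(1/4) = 28.1888

GM = 28.1888


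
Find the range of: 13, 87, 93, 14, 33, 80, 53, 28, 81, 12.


Max = 93, Min = 12
Range = 93 - 12 = 81

Range = 81


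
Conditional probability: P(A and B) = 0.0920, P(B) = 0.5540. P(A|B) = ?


P(A|B) = 0.0920/0.5540 = 0.1661

P(A|B) = 0.1661


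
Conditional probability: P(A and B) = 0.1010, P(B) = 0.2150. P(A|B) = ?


P(A|B) = 0.1010/0.2150 = 0.4698

P(A|B) = 0.4698


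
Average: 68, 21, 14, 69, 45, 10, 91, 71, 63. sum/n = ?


Sum = 68 + 21 + 14 + 69 + 45 + 10 + 91 + 71 + 63 = 452
n = 9
Mean = 452/9 = 50.2222

Mean = 50.2222


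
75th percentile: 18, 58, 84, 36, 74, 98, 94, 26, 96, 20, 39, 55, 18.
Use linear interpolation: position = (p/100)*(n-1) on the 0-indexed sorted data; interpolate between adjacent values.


Sorted: 18, 18, 20, 26, 36, 39, 55, 58, 74, 84, 94, 96, 98
n = 13
Index = 75/100 * 12 = 9.0000
Lower = data[9] = 84, Upper = data[10] = 94
P75 = 84 + 0*(10) = 84.0000

P75 = 84.0000


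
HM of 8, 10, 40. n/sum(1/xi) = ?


Sum of reciprocals = 1/8 + 1/10 + 1/40 = 0.250000
HM = 3/0.250000 = 12.0000

HM = 12.0000


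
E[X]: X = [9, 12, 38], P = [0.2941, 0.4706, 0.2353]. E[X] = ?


E[X] = 9*0.2941 + 12*0.4706 + 38*0.2353
= 2.6469 + 5.6472 + 8.9414
= 17.2355

E[X] = 17.2355


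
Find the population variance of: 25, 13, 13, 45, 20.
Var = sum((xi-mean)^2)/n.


Mean = 23.2000
Squared deviations: 3.2400, 104.0400, 104.0400, 475.2400, 10.2400
Sum = 696.8000
Variance = 696.8000/5 = 139.3600

Variance = 139.3600


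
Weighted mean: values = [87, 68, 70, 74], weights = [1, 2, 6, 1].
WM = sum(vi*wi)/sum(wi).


Numerator = 87*1 + 68*2 + 70*6 + 74*1 = 717
Denominator = 1 + 2 + 6 + 1 = 10
WM = 717/10 = 71.7000

WM = 71.7000


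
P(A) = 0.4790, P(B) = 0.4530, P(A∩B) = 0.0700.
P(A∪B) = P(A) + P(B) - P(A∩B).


P(A∪B) = 0.4790 + 0.4530 - 0.0700
= 0.9320 - 0.0700
= 0.8620

P(A∪B) = 0.8620


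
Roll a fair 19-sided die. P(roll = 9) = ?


Favorable outcomes (roll = 9): 1
Total outcomes = 19
P = 1/19 = 0.0526

P = 0.0526


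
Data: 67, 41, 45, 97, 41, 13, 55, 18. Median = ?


Sorted: 13, 18, 41, 41, 45, 55, 67, 97
n = 8 (even)
Middle values: 41 and 45
Median = (41+45)/2 = 43.0000

Median = 43.0000


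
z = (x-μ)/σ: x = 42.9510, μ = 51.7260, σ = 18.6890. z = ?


z = (42.9510 - 51.7260)/18.6890
= -8.7750/18.6890
= -0.4695

z = -0.4695


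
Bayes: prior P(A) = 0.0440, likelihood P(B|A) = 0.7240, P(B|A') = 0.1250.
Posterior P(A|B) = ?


P(B) = P(B|A)*P(A) + P(B|A')*P(A')
= 0.7240*0.0440 + 0.1250*0.9560
= 0.031856 + 0.119500 = 0.151356
P(A|B) = 0.031856/0.151356 = 0.2105

P(A|B) = 0.2105


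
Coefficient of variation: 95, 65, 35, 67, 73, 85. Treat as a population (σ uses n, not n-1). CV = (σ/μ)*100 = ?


Mean = 70.0000
SD = 18.7883
CV = (18.7883/70.0000)*100 = 26.8404%

CV = 26.8404%


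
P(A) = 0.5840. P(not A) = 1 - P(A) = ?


P(not A) = 1 - 0.5840 = 0.4160

P(not A) = 0.4160


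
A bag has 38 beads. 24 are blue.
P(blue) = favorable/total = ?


P = 24/38 = 0.6316

P = 0.6316


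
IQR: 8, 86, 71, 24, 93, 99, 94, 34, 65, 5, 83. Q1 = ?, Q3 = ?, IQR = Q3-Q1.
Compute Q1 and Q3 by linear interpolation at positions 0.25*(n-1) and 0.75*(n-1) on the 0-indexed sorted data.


Sorted: 5, 8, 24, 34, 65, 71, 83, 86, 93, 94, 99
Q1 (25th %ile) = 29.0000
Q3 (75th %ile) = 89.5000
IQR = 89.5000 - 29.0000 = 60.5000

IQR = 60.5000


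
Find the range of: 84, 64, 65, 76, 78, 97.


Max = 97, Min = 64
Range = 97 - 64 = 33

Range = 33


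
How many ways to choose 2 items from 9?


C(9,2) = 9!/(2! × 7!)
= 362880/(2 × 5040)
= 36

C(9,2) = 36


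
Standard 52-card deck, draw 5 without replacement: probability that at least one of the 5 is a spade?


P(at least one) = 1 - P(none)
P(none) = (39/52) × (38/51) × (37/50) × (36/49) × (35/48) = 0.221534
P(at least one) = 1 - 0.221534 = 0.7785

P = 0.7785


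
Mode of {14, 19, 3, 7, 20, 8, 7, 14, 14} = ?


Frequencies: 3:1, 7:2, 8:1, 14:3, 19:1, 20:1
Max frequency = 3
Mode = 14

Mode = 14


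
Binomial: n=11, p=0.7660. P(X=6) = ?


C(11,6) = 462
p^6 = 0.202010
(1-p)^5 = 0.000702
P = 462 * 0.202010 * 0.000702 = 0.0655

P(X=6) = 0.0655


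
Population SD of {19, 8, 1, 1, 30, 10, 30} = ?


Mean = 14.1429
Variance = 132.4082
SD = sqrt(132.4082) = 11.5069

SD = 11.5069


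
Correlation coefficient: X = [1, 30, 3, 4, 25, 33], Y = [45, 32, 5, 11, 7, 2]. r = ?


Mean X = 16.0000, Mean Y = 17.0000
SD X = 13.564660, SD Y = 15.885003
Cov = -54.500000
r = -54.500000/(13.564660*15.885003) = -0.2529

r = -0.2529


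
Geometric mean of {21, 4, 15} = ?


Product = 21 × 4 × 15 = 1260
GM = 1260^(1/3) = 10.8008

GM = 10.8008


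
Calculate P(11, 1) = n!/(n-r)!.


P(11,1) = 11!/10!
= 39916800/3628800
= 11

P(11,1) = 11


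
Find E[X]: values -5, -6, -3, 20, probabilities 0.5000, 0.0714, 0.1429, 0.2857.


E[X] = -5*0.5000 - 6*0.0714 - 3*0.1429 + 20*0.2857
= -2.5000 - 0.4284 - 0.4287 + 5.7140
= 2.3569

E[X] = 2.3569


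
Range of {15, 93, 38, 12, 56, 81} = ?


Max = 93, Min = 12
Range = 93 - 12 = 81

Range = 81


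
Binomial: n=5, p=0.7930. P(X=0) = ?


C(5,0) = 1
p^0 = 1.000000
(1-p)^5 = 0.000380
P = 1 * 1.000000 * 0.000380 = 0.0004

P(X=0) = 0.0004


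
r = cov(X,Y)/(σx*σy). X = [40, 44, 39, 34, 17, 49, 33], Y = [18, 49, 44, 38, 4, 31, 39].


Mean X = 36.5714, Mean Y = 31.8571
SD X = 9.484682, SD Y = 14.632923
Cov = 86.081633
r = 86.081633/(9.484682*14.632923) = 0.6202

r = 0.6202


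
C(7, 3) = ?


C(7,3) = 7!/(3! × 4!)
= 5040/(6 × 24)
= 35

C(7,3) = 35


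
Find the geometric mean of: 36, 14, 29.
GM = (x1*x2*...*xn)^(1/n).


Product = 36 × 14 × 29 = 14616
GM = 14616^(1/3) = 24.4498

GM = 24.4498


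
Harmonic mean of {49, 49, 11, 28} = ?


Sum of reciprocals = 1/49 + 1/49 + 1/11 + 1/28 = 0.167440
HM = 4/0.167440 = 23.8892

HM = 23.8892


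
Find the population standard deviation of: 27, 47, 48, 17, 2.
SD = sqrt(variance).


Mean = 28.2000
Variance = 311.7600
SD = sqrt(311.7600) = 17.6567

SD = 17.6567


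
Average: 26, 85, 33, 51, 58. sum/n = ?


Sum = 26 + 85 + 33 + 51 + 58 = 253
n = 5
Mean = 253/5 = 50.6000

Mean = 50.6000


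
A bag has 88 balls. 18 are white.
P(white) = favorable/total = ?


P = 18/88 = 0.2045

P = 0.2045


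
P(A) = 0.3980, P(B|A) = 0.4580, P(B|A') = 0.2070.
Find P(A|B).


P(B) = P(B|A)*P(A) + P(B|A')*P(A')
= 0.4580*0.3980 + 0.2070*0.6020
= 0.182284 + 0.124614 = 0.306898
P(A|B) = 0.182284/0.306898 = 0.5940

P(A|B) = 0.5940


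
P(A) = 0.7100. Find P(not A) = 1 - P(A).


P(not A) = 1 - 0.7100 = 0.2900

P(not A) = 0.2900


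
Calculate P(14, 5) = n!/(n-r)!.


P(14,5) = 14!/9!
= 87178291200/362880
= 240240

P(14,5) = 240240


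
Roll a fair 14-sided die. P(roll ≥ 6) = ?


Favorable outcomes (roll ≥ 6): 9
Total outcomes = 14
P = 9/14 = 0.6429

P = 0.6429


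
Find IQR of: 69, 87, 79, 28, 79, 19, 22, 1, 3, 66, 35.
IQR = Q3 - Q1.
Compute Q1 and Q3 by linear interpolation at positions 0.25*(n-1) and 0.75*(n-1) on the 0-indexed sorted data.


Sorted: 1, 3, 19, 22, 28, 35, 66, 69, 79, 79, 87
Q1 (25th %ile) = 20.5000
Q3 (75th %ile) = 74.0000
IQR = 74.0000 - 20.5000 = 53.5000

IQR = 53.5000


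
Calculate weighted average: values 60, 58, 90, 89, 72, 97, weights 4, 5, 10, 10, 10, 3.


Numerator = 60*4 + 58*5 + 90*10 + 89*10 + 72*10 + 97*3 = 3331
Denominator = 4 + 5 + 10 + 10 + 10 + 3 = 42
WM = 3331/42 = 79.3095

WM = 79.3095


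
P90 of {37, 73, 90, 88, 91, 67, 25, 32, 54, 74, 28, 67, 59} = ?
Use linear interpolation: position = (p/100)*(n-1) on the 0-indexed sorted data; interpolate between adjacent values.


Sorted: 25, 28, 32, 37, 54, 59, 67, 67, 73, 74, 88, 90, 91
n = 13
Index = 90/100 * 12 = 10.8000
Lower = data[10] = 88, Upper = data[11] = 90
P90 = 88 + 0.8000*(2) = 89.6000

P90 = 89.6000


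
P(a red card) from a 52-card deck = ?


26 red cards in 52 cards
P = 26/52 = 0.5000

P = 0.5000


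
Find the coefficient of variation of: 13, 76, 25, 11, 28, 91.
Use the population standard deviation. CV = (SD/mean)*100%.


Mean = 40.6667
SD = 31.1805
CV = (31.1805/40.6667)*100 = 76.6733%

CV = 76.6733%


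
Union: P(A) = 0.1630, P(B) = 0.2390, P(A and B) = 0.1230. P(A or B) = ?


P(A∪B) = 0.1630 + 0.2390 - 0.1230
= 0.4020 - 0.1230
= 0.2790

P(A∪B) = 0.2790


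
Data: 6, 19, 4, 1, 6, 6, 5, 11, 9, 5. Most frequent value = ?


Frequencies: 1:1, 4:1, 5:2, 6:3, 9:1, 11:1, 19:1
Max frequency = 3
Mode = 6

Mode = 6


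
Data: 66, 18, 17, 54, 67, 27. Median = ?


Sorted: 17, 18, 27, 54, 66, 67
n = 6 (even)
Middle values: 27 and 54
Median = (27+54)/2 = 40.5000

Median = 40.5000


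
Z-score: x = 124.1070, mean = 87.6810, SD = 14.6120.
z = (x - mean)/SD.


z = (124.1070 - 87.6810)/14.6120
= 36.4260/14.6120
= 2.4929

z = 2.4929


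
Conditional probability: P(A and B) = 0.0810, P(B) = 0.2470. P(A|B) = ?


P(A|B) = 0.0810/0.2470 = 0.3279

P(A|B) = 0.3279


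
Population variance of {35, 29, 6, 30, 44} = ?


Mean = 28.8000
Squared deviations: 38.4400, 0.0400, 519.8400, 1.4400, 231.0400
Sum = 790.8000
Variance = 790.8000/5 = 158.1600

Variance = 158.1600


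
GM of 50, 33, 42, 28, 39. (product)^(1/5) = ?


Product = 50 × 33 × 42 × 28 × 39 = 75675600
GM = 75675600^(1/5) = 37.6523

GM = 37.6523


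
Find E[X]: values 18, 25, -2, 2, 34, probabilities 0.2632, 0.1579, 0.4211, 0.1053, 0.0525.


E[X] = 18*0.2632 + 25*0.1579 - 2*0.4211 + 2*0.1053 + 34*0.0525
= 4.7376 + 3.9475 - 0.8422 + 0.2106 + 1.7850
= 9.8385

E[X] = 9.8385


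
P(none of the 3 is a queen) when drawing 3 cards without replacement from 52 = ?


P(no queens) = (48/52) × (47/51) × (46/50)
= 0.7826

P = 0.7826


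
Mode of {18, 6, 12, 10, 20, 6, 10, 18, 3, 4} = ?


Frequencies: 3:1, 4:1, 6:2, 10:2, 12:1, 18:2, 20:1
Max frequency = 2
Mode = 6, 10, 18

Mode = 6, 10, 18


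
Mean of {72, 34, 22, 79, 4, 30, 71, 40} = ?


Sum = 72 + 34 + 22 + 79 + 4 + 30 + 71 + 40 = 352
n = 8
Mean = 352/8 = 44.0000

Mean = 44.0000


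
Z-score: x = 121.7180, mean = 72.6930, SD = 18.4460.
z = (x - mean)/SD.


z = (121.7180 - 72.6930)/18.4460
= 49.0250/18.4460
= 2.6578

z = 2.6578


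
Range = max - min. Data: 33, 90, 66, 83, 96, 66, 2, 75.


Max = 96, Min = 2
Range = 96 - 2 = 94

Range = 94


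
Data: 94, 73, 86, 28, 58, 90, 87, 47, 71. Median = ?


Sorted: 28, 47, 58, 71, 73, 86, 87, 90, 94
n = 9 (odd)
Middle value = 73

Median = 73


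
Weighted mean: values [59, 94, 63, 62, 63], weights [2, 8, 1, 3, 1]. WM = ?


Numerator = 59*2 + 94*8 + 63*1 + 62*3 + 63*1 = 1182
Denominator = 2 + 8 + 1 + 3 + 1 = 15
WM = 1182/15 = 78.8000

WM = 78.8000


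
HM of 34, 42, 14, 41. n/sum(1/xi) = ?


Sum of reciprocals = 1/34 + 1/42 + 1/14 + 1/41 = 0.149040
HM = 4/0.149040 = 26.8384

HM = 26.8384


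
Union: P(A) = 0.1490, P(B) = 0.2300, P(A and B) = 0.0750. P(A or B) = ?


P(A∪B) = 0.1490 + 0.2300 - 0.0750
= 0.3790 - 0.0750
= 0.3040

P(A∪B) = 0.3040


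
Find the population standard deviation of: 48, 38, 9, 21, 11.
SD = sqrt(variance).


Mean = 25.4000
Variance = 233.0400
SD = sqrt(233.0400) = 15.2656

SD = 15.2656


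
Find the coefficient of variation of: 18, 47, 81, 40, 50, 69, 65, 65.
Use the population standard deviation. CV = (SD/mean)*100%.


Mean = 54.3750
SD = 18.5468
CV = (18.5468/54.3750)*100 = 34.1091%

CV = 34.1091%


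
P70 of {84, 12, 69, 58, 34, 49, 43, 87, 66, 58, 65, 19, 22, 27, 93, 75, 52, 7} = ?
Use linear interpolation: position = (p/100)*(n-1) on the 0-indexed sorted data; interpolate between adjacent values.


Sorted: 7, 12, 19, 22, 27, 34, 43, 49, 52, 58, 58, 65, 66, 69, 75, 84, 87, 93
n = 18
Index = 70/100 * 17 = 11.9000
Lower = data[11] = 65, Upper = data[12] = 66
P70 = 65 + 0.9000*(1) = 65.9000

P70 = 65.9000


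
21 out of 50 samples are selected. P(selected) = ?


P = 21/50 = 0.4200

P = 0.4200
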